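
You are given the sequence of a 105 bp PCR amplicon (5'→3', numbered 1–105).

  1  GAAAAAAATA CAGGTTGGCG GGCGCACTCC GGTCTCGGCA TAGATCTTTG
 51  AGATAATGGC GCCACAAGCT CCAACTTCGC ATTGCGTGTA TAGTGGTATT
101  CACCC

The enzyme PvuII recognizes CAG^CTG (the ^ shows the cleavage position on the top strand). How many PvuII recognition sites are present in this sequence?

0

No occurrence of CAGCTG is present in the sequence.
PvuII does not cut: 0 sites.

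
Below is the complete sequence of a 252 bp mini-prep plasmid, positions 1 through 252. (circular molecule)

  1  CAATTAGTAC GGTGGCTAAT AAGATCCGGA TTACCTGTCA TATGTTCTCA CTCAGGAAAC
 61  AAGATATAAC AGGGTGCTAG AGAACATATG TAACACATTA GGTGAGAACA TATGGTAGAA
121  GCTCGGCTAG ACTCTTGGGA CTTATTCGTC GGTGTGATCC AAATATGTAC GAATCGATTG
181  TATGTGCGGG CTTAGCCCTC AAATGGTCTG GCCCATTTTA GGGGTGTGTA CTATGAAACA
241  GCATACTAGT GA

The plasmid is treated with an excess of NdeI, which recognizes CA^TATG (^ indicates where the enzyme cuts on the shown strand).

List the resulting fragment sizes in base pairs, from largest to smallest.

NdeI sites (CATATG) start at positions 39, 85, 109.
NdeI cuts after base 2 of each site, so after positions 40, 86, 110.
Circular molecule, 3 cuts → 3 fragments:
  41–86 → 46 bp
  87–110 → 24 bp
  111–252 then 1–40 → 142 + 40 = 182 bp
Sorted largest to smallest: 182, 46, 24 bp.

182, 46, 24 bp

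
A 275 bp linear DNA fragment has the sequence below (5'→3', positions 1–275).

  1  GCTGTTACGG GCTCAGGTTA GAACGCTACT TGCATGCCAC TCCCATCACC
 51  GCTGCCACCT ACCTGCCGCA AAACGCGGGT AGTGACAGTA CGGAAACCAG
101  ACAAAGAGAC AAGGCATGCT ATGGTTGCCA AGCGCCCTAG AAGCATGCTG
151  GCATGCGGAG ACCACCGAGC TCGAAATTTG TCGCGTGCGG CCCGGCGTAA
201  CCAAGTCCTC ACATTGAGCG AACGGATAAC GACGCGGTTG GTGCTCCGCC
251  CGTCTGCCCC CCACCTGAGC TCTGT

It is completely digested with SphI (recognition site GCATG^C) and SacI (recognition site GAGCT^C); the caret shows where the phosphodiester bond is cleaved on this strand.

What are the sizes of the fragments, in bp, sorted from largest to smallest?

SphI sites (GCATGC) start at positions 32, 114, 143, 151.
SphI cuts after base 5 of each site (before the last base), so after positions 36, 118, 147, 155.
SacI sites (GAGCTC) start at positions 167, 267.
SacI cuts after base 5 of each site (before the last base), so after positions 171, 271.
Combined cut positions: 36, 118, 147, 155, 171, 271.
Linear molecule, 6 cuts → 7 fragments:
  1–36 → 36 bp
  37–118 → 82 bp
  119–147 → 29 bp
  148–155 → 8 bp
  156–171 → 16 bp
  172–271 → 100 bp
  272–275 → 4 bp
Sorted largest to smallest: 100, 82, 36, 29, 16, 8, 4 bp.

100, 82, 36, 29, 16, 8, 4 bp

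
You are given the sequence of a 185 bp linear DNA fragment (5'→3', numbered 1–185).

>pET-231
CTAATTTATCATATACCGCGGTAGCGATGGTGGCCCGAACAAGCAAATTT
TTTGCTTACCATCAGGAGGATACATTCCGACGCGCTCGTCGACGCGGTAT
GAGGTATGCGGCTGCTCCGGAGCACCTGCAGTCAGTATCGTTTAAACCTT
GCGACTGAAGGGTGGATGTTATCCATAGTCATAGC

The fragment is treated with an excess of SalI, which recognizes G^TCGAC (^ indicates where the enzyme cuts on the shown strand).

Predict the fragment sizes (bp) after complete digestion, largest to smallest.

97, 88 bp

The SalI site (GTCGAC) starts at position 88.
SalI cuts after the first base of each site, so after position 88.
Linear molecule, 1 cut → 2 fragments:
  1–88 → 88 bp
  89–185 → 97 bp
Sorted largest to smallest: 97, 88 bp.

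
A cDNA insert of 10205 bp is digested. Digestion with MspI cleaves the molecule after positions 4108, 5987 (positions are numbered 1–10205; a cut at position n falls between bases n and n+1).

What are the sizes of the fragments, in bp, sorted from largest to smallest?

Linear molecule, 2 cuts → 3 fragments:
  4108 − 0 = 4108 bp
  5987 − 4108 = 1879 bp
  10205 − 5987 = 4218 bp
Sorted largest to smallest: 4218, 4108, 1879 bp.

4218, 4108, 1879 bp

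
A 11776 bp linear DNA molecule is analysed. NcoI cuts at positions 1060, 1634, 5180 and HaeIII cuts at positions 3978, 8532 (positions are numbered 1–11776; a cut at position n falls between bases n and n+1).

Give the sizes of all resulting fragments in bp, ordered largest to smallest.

Combined cut positions (sorted): 1060, 1634, 3978, 5180, 8532.
Linear molecule, 5 cuts → 6 fragments:
  1060 − 0 = 1060 bp
  1634 − 1060 = 574 bp
  3978 − 1634 = 2344 bp
  5180 − 3978 = 1202 bp
  8532 − 5180 = 3352 bp
  11776 − 8532 = 3244 bp
Sorted largest to smallest: 3352, 3244, 2344, 1202, 1060, 574 bp.

3352, 3244, 2344, 1202, 1060, 574 bp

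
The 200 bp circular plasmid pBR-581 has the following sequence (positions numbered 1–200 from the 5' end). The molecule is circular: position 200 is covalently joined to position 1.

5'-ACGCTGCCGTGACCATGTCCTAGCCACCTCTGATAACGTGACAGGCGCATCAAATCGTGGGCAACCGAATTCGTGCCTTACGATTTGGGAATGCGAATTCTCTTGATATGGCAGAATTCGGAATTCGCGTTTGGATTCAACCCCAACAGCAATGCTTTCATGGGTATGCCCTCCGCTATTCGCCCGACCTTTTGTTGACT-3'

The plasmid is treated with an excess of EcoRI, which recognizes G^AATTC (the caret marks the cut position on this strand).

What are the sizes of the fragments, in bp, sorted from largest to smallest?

146, 28, 19, 7 bp

EcoRI sites (GAATTC) start at positions 67, 95, 114, 121.
EcoRI cuts after the first base of each site, so after positions 67, 95, 114, 121.
Circular molecule, 4 cuts → 4 fragments:
  68–95 → 28 bp
  96–114 → 19 bp
  115–121 → 7 bp
  122–200 then 1–67 → 79 + 67 = 146 bp
Sorted largest to smallest: 146, 28, 19, 7 bp.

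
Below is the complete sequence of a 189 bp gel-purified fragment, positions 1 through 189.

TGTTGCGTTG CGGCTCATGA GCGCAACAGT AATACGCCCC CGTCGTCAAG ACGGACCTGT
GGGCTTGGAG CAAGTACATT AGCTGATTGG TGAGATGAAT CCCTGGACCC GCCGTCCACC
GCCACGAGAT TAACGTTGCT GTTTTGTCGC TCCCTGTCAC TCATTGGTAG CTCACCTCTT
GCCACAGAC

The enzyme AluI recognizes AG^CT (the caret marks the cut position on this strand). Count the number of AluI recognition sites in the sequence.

2

AGCT occurs starting at positions 81, 169.
AluI cuts at 2 sites.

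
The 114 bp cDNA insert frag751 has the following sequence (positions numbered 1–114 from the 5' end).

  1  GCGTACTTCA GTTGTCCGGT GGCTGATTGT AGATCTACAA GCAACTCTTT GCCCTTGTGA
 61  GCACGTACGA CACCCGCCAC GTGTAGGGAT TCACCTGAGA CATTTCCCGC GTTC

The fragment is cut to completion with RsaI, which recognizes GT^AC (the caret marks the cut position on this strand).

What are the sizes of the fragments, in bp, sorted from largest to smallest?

62, 48, 4 bp

RsaI sites (GTAC) start at positions 3, 65.
RsaI cuts after base 2 of each site, so after positions 4, 66.
Linear molecule, 2 cuts → 3 fragments:
  1–4 → 4 bp
  5–66 → 62 bp
  67–114 → 48 bp
Sorted largest to smallest: 62, 48, 4 bp.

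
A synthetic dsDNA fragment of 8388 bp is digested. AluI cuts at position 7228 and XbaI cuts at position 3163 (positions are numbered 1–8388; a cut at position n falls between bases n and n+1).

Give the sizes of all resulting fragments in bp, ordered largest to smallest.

4065, 3163, 1160 bp

Combined cut positions (sorted): 3163, 7228.
Linear molecule, 2 cuts → 3 fragments:
  3163 − 0 = 3163 bp
  7228 − 3163 = 4065 bp
  8388 − 7228 = 1160 bp
Sorted largest to smallest: 4065, 3163, 1160 bp.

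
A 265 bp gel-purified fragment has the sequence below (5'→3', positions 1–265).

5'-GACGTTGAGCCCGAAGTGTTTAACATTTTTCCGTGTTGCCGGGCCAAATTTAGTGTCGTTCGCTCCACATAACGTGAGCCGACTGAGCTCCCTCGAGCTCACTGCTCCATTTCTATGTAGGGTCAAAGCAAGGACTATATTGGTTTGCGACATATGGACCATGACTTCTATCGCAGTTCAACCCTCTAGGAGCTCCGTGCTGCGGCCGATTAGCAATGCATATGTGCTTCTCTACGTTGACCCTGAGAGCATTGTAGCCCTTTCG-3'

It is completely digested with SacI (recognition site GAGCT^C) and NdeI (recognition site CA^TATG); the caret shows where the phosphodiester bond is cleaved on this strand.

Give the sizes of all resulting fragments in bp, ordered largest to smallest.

SacI sites (GAGCTC) start at positions 85, 95, 190.
SacI cuts after base 5 of each site (before the last base), so after positions 89, 99, 194.
NdeI sites (CATATG) start at positions 151, 219.
NdeI cuts after base 2 of each site, so after positions 152, 220.
Combined cut positions: 89, 99, 152, 194, 220.
Linear molecule, 5 cuts → 6 fragments:
  1–89 → 89 bp
  90–99 → 10 bp
  100–152 → 53 bp
  153–194 → 42 bp
  195–220 → 26 bp
  221–265 → 45 bp
Sorted largest to smallest: 89, 53, 45, 42, 26, 10 bp.

89, 53, 45, 42, 26, 10 bp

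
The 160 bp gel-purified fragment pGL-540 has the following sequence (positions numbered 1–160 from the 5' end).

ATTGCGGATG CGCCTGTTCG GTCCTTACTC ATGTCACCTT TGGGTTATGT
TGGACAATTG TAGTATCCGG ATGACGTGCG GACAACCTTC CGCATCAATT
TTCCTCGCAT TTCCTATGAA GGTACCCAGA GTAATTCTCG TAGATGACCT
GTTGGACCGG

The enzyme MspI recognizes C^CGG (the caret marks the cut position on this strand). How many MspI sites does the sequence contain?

CCGG occurs starting at positions 67, 157.
MspI cuts at 2 sites.

2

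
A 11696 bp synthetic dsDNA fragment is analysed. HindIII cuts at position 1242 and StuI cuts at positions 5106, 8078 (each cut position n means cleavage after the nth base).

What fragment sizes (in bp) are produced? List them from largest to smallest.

3864, 3618, 2972, 1242 bp

Combined cut positions (sorted): 1242, 5106, 8078.
Linear molecule, 3 cuts → 4 fragments:
  1242 − 0 = 1242 bp
  5106 − 1242 = 3864 bp
  8078 − 5106 = 2972 bp
  11696 − 8078 = 3618 bp
Sorted largest to smallest: 3864, 3618, 2972, 1242 bp.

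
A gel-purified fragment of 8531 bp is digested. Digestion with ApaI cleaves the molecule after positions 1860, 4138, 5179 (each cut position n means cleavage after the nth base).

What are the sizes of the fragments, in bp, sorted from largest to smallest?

Linear molecule, 3 cuts → 4 fragments:
  1860 − 0 = 1860 bp
  4138 − 1860 = 2278 bp
  5179 − 4138 = 1041 bp
  8531 − 5179 = 3352 bp
Sorted largest to smallest: 3352, 2278, 1860, 1041 bp.

3352, 2278, 1860, 1041 bp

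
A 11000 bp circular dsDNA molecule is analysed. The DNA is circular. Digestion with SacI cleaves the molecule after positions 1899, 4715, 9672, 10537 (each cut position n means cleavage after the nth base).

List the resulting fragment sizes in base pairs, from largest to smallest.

Circular molecule, 4 cuts → 4 fragments:
  4715 − 1899 = 2816 bp
  9672 − 4715 = 4957 bp
  10537 − 9672 = 865 bp
  wrap: 11000 − 10537 + 1899 = 2362 bp
Sorted largest to smallest: 4957, 2816, 2362, 865 bp.

4957, 2816, 2362, 865 bp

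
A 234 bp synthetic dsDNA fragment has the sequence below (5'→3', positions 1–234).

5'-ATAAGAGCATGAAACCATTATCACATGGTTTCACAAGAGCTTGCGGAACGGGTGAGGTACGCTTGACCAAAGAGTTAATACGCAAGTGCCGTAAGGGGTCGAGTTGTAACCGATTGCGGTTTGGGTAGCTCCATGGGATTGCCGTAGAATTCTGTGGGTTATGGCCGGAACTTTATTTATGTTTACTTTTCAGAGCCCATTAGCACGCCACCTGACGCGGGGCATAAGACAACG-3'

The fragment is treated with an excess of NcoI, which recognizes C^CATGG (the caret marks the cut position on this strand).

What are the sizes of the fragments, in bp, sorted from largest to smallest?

The NcoI site (CCATGG) starts at position 131.
NcoI cuts after the first base of each site, so after position 131.
Linear molecule, 1 cut → 2 fragments:
  1–131 → 131 bp
  132–234 → 103 bp
Sorted largest to smallest: 131, 103 bp.

131, 103 bp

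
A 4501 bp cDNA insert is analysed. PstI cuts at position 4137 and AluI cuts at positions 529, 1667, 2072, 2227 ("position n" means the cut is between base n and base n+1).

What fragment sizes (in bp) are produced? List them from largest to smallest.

1910, 1138, 529, 405, 364, 155 bp

Combined cut positions (sorted): 529, 1667, 2072, 2227, 4137.
Linear molecule, 5 cuts → 6 fragments:
  529 − 0 = 529 bp
  1667 − 529 = 1138 bp
  2072 − 1667 = 405 bp
  2227 − 2072 = 155 bp
  4137 − 2227 = 1910 bp
  4501 − 4137 = 364 bp
Sorted largest to smallest: 1910, 1138, 529, 405, 364, 155 bp.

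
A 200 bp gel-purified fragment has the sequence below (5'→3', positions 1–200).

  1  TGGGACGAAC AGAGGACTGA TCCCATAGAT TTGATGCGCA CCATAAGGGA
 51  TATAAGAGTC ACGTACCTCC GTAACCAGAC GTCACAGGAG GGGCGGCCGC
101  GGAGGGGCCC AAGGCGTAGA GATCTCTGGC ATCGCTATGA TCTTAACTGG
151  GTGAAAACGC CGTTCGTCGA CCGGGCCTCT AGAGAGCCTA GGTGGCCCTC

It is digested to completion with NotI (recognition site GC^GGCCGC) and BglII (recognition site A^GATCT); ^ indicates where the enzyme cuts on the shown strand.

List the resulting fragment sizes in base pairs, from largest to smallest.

94, 80, 26 bp

The NotI site (GCGGCCGC) starts at position 93.
NotI cuts after base 2 of each site, so after position 94.
The BglII site (AGATCT) starts at position 120.
BglII cuts after the first base of each site, so after position 120.
Combined cut positions: 94, 120.
Linear molecule, 2 cuts → 3 fragments:
  1–94 → 94 bp
  95–120 → 26 bp
  121–200 → 80 bp
Sorted largest to smallest: 94, 80, 26 bp.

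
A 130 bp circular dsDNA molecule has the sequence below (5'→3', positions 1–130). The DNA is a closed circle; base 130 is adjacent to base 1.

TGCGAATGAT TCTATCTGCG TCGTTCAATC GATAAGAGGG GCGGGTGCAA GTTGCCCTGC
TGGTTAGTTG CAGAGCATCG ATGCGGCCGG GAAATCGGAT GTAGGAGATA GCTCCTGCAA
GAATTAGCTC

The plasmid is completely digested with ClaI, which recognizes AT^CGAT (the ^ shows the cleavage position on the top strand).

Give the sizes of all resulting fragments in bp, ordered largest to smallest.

ClaI sites (ATCGAT) start at positions 28, 77.
ClaI cuts after base 2 of each site, so after positions 29, 78.
Circular molecule, 2 cuts → 2 fragments:
  30–78 → 49 bp
  79–130 then 1–29 → 52 + 29 = 81 bp
Sorted largest to smallest: 81, 49 bp.

81, 49 bp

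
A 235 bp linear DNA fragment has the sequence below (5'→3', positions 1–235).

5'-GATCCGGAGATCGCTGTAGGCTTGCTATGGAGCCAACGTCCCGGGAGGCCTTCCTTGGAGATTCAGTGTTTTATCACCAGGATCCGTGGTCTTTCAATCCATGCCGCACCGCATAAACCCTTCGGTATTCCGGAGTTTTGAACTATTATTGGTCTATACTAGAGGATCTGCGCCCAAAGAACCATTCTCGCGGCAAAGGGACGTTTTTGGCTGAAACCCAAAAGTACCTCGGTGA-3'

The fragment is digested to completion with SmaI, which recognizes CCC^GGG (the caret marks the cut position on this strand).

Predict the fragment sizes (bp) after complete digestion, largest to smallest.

The SmaI site (CCCGGG) starts at position 40.
SmaI cuts after base 3 of each site, so after position 42.
Linear molecule, 1 cut → 2 fragments:
  1–42 → 42 bp
  43–235 → 193 bp
Sorted largest to smallest: 193, 42 bp.

193, 42 bp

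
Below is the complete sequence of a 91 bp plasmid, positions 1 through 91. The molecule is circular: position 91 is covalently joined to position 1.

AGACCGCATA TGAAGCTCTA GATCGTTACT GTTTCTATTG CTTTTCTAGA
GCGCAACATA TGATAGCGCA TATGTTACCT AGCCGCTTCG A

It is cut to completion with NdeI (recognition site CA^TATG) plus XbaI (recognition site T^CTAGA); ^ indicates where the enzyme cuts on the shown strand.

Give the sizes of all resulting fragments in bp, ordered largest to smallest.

NdeI sites (CATATG) start at positions 7, 57, 69.
NdeI cuts after base 2 of each site, so after positions 8, 58, 70.
XbaI sites (TCTAGA) start at positions 17, 45.
XbaI cuts after the first base of each site, so after positions 17, 45.
Combined cut positions: 8, 17, 45, 58, 70.
Circular molecule, 5 cuts → 5 fragments:
  9–17 → 9 bp
  18–45 → 28 bp
  46–58 → 13 bp
  59–70 → 12 bp
  71–91 then 1–8 → 21 + 8 = 29 bp
Sorted largest to smallest: 29, 28, 13, 12, 9 bp.

29, 28, 13, 12, 9 bp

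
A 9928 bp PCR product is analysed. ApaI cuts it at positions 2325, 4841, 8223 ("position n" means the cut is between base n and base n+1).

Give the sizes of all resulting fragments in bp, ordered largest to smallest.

3382, 2516, 2325, 1705 bp

Linear molecule, 3 cuts → 4 fragments:
  2325 − 0 = 2325 bp
  4841 − 2325 = 2516 bp
  8223 − 4841 = 3382 bp
  9928 − 8223 = 1705 bp
Sorted largest to smallest: 3382, 2516, 2325, 1705 bp.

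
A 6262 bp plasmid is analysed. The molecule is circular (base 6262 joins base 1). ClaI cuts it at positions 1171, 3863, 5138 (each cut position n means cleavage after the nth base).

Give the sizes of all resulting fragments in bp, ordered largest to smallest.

Circular molecule, 3 cuts → 3 fragments:
  3863 − 1171 = 2692 bp
  5138 − 3863 = 1275 bp
  wrap: 6262 − 5138 + 1171 = 2295 bp
Sorted largest to smallest: 2692, 2295, 1275 bp.

2692, 2295, 1275 bp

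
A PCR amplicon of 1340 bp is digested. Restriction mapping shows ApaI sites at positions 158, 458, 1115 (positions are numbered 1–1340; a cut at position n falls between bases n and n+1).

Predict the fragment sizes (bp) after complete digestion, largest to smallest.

657, 300, 225, 158 bp

Linear molecule, 3 cuts → 4 fragments:
  158 − 0 = 158 bp
  458 − 158 = 300 bp
  1115 − 458 = 657 bp
  1340 − 1115 = 225 bp
Sorted largest to smallest: 657, 300, 225, 158 bp.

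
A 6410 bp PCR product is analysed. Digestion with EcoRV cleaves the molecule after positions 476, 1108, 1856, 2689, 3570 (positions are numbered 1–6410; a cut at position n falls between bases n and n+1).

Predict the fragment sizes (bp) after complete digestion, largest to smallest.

2840, 881, 833, 748, 632, 476 bp

Linear molecule, 5 cuts → 6 fragments:
  476 − 0 = 476 bp
  1108 − 476 = 632 bp
  1856 − 1108 = 748 bp
  2689 − 1856 = 833 bp
  3570 − 2689 = 881 bp
  6410 − 3570 = 2840 bp
Sorted largest to smallest: 2840, 881, 833, 748, 632, 476 bp.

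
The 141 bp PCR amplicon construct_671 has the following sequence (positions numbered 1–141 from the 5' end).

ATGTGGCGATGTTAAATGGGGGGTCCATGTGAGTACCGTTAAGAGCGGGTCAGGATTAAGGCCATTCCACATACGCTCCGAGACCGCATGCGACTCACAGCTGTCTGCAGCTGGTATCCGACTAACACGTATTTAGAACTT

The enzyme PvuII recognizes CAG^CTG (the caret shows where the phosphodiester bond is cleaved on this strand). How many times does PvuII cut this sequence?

CAGCTG occurs starting at positions 98, 108.
PvuII cuts at 2 sites.

2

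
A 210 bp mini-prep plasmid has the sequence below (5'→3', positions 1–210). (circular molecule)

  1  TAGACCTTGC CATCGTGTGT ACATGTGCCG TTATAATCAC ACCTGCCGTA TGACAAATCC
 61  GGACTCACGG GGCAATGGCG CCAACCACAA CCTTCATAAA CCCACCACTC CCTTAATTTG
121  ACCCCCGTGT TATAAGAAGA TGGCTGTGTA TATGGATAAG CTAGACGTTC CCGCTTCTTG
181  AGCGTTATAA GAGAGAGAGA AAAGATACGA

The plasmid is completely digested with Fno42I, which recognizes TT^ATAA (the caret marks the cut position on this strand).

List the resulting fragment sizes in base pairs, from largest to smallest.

Fno42I sites (TTATAA) start at positions 31, 130, 185.
Fno42I cuts after base 2 of each site, so after positions 32, 131, 186.
Circular molecule, 3 cuts → 3 fragments:
  33–131 → 99 bp
  132–186 → 55 bp
  187–210 then 1–32 → 24 + 32 = 56 bp
Sorted largest to smallest: 99, 56, 55 bp.

99, 56, 55 bp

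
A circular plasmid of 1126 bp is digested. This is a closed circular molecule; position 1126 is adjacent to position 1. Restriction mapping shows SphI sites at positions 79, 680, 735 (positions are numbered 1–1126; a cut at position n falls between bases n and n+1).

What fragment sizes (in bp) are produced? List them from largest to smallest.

Circular molecule, 3 cuts → 3 fragments:
  680 − 79 = 601 bp
  735 − 680 = 55 bp
  wrap: 1126 − 735 + 79 = 470 bp
Sorted largest to smallest: 601, 470, 55 bp.

601, 470, 55 bp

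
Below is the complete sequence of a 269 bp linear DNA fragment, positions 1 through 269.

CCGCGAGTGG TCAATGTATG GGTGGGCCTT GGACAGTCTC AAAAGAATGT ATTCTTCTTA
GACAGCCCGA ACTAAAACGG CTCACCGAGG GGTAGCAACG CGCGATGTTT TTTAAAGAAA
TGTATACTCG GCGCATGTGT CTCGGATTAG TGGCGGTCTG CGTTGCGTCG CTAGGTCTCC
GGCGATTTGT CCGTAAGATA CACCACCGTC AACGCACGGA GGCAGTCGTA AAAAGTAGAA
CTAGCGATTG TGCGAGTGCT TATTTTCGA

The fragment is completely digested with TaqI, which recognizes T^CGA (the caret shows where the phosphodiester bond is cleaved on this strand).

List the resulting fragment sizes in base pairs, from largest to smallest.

The TaqI site (TCGA) starts at position 266.
TaqI cuts after the first base of each site, so after position 266.
Linear molecule, 1 cut → 2 fragments:
  1–266 → 266 bp
  267–269 → 3 bp
Sorted largest to smallest: 266, 3 bp.

266, 3 bp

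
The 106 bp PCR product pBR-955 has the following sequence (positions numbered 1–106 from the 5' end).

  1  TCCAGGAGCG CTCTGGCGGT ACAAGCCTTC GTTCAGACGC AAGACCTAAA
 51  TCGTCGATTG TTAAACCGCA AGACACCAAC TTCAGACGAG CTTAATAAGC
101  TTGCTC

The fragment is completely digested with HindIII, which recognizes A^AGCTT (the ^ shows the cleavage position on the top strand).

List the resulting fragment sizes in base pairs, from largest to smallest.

The HindIII site (AAGCTT) starts at position 97.
HindIII cuts after the first base of each site, so after position 97.
Linear molecule, 1 cut → 2 fragments:
  1–97 → 97 bp
  98–106 → 9 bp
Sorted largest to smallest: 97, 9 bp.

97, 9 bp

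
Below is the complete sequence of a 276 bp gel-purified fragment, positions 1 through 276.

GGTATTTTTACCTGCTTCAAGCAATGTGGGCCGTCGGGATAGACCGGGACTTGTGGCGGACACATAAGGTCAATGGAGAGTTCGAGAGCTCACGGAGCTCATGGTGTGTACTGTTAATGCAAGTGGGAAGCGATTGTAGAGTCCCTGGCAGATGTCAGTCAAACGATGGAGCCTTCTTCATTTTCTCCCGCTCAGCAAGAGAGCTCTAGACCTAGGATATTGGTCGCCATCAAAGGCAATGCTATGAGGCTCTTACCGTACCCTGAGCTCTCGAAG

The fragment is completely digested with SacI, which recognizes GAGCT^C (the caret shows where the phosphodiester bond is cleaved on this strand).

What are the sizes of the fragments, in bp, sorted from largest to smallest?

106, 90, 64, 9, 7 bp

SacI sites (GAGCTC) start at positions 86, 95, 201, 265.
SacI cuts after base 5 of each site (before the last base), so after positions 90, 99, 205, 269.
Linear molecule, 4 cuts → 5 fragments:
  1–90 → 90 bp
  91–99 → 9 bp
  100–205 → 106 bp
  206–269 → 64 bp
  270–276 → 7 bp
Sorted largest to smallest: 106, 90, 64, 9, 7 bp.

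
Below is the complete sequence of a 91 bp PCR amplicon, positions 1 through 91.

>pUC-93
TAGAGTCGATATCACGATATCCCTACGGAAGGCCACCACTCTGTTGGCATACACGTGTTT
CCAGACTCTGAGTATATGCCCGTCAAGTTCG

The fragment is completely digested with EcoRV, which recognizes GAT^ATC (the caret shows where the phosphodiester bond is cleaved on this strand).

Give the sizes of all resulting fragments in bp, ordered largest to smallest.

73, 10, 8 bp

EcoRV sites (GATATC) start at positions 8, 16.
EcoRV cuts after base 3 of each site, so after positions 10, 18.
Linear molecule, 2 cuts → 3 fragments:
  1–10 → 10 bp
  11–18 → 8 bp
  19–91 → 73 bp
Sorted largest to smallest: 73, 10, 8 bp.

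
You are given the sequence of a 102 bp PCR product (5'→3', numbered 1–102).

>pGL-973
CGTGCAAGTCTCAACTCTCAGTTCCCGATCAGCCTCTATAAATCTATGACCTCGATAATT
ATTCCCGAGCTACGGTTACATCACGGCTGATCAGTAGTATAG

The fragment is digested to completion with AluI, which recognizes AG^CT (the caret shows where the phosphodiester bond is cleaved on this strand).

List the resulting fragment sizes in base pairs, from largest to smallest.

The AluI site (AGCT) starts at position 68.
AluI cuts after base 2 of each site, so after position 69.
Linear molecule, 1 cut → 2 fragments:
  1–69 → 69 bp
  70–102 → 33 bp
Sorted largest to smallest: 69, 33 bp.

69, 33 bp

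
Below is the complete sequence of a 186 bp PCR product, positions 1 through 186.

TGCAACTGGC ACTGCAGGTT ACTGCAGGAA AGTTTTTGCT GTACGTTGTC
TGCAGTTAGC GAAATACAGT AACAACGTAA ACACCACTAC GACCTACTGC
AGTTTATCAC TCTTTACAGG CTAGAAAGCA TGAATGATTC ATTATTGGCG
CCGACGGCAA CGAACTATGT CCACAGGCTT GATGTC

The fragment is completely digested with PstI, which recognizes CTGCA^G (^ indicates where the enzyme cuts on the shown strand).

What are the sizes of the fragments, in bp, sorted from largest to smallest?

85, 47, 28, 16, 10 bp

PstI sites (CTGCAG) start at positions 12, 22, 50, 97.
PstI cuts after base 5 of each site (before the last base), so after positions 16, 26, 54, 101.
Linear molecule, 4 cuts → 5 fragments:
  1–16 → 16 bp
  17–26 → 10 bp
  27–54 → 28 bp
  55–101 → 47 bp
  102–186 → 85 bp
Sorted largest to smallest: 85, 47, 28, 16, 10 bp.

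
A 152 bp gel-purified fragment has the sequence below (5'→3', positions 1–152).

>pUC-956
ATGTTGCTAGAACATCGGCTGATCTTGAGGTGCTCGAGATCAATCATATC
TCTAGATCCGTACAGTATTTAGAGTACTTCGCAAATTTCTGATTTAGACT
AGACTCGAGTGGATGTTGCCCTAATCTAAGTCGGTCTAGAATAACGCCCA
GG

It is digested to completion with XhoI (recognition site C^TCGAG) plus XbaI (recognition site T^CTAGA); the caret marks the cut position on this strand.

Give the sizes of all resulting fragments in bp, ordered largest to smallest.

53, 33, 31, 18, 17 bp

XhoI sites (CTCGAG) start at positions 33, 104.
XhoI cuts after the first base of each site, so after positions 33, 104.
XbaI sites (TCTAGA) start at positions 51, 135.
XbaI cuts after the first base of each site, so after positions 51, 135.
Combined cut positions: 33, 51, 104, 135.
Linear molecule, 4 cuts → 5 fragments:
  1–33 → 33 bp
  34–51 → 18 bp
  52–104 → 53 bp
  105–135 → 31 bp
  136–152 → 17 bp
Sorted largest to smallest: 53, 33, 31, 18, 17 bp.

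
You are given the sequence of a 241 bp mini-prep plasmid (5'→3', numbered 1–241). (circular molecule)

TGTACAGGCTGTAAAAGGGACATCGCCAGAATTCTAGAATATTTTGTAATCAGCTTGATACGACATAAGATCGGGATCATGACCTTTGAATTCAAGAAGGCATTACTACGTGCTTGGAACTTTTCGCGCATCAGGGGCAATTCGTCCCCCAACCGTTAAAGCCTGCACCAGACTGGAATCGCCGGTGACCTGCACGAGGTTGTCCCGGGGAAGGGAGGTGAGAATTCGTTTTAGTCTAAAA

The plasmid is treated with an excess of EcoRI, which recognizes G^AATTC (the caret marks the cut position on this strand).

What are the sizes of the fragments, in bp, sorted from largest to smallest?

134, 59, 48 bp

EcoRI sites (GAATTC) start at positions 29, 88, 222.
EcoRI cuts after the first base of each site, so after positions 29, 88, 222.
Circular molecule, 3 cuts → 3 fragments:
  30–88 → 59 bp
  89–222 → 134 bp
  223–241 then 1–29 → 19 + 29 = 48 bp
Sorted largest to smallest: 134, 59, 48 bp.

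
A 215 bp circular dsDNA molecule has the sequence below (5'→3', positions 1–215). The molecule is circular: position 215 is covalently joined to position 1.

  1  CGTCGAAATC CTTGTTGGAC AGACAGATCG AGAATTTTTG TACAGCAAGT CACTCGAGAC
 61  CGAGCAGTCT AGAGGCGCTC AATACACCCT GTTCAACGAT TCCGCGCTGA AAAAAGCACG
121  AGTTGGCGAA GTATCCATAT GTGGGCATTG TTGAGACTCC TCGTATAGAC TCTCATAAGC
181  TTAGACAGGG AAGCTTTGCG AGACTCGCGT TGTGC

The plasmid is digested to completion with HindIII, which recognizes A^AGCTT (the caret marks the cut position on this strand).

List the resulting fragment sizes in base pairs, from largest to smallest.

HindIII sites (AAGCTT) start at positions 177, 191.
HindIII cuts after the first base of each site, so after positions 177, 191.
Circular molecule, 2 cuts → 2 fragments:
  178–191 → 14 bp
  192–215 then 1–177 → 24 + 177 = 201 bp
Sorted largest to smallest: 201, 14 bp.

201, 14 bp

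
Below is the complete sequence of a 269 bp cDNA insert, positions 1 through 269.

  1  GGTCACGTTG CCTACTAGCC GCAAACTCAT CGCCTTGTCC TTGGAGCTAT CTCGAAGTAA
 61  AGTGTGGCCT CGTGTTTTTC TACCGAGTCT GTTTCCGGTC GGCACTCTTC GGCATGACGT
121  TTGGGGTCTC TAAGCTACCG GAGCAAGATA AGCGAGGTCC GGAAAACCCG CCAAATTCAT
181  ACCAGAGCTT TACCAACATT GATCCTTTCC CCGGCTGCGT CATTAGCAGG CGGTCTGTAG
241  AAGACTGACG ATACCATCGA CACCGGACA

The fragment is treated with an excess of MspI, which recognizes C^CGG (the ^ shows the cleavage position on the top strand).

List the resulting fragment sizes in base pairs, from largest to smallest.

MspI sites (CCGG) start at positions 95, 138, 159, 211, 263.
MspI cuts after the first base of each site, so after positions 95, 138, 159, 211, 263.
Linear molecule, 5 cuts → 6 fragments:
  1–95 → 95 bp
  96–138 → 43 bp
  139–159 → 21 bp
  160–211 → 52 bp
  212–263 → 52 bp
  264–269 → 6 bp
Sorted largest to smallest: 95, 52, 52, 43, 21, 6 bp.

95, 52, 52, 43, 21, 6 bp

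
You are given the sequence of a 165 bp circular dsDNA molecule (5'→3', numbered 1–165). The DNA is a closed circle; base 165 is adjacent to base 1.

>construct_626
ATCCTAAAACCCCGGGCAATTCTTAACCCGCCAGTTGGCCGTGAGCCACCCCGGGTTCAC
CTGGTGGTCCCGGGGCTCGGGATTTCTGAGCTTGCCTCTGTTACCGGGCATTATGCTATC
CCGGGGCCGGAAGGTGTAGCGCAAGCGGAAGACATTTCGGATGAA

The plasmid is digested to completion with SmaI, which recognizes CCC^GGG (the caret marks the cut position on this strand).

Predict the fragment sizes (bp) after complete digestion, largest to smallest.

56, 51, 39, 19 bp

SmaI sites (CCCGGG) start at positions 11, 50, 69, 120.
SmaI cuts after base 3 of each site, so after positions 13, 52, 71, 122.
Circular molecule, 4 cuts → 4 fragments:
  14–52 → 39 bp
  53–71 → 19 bp
  72–122 → 51 bp
  123–165 then 1–13 → 43 + 13 = 56 bp
Sorted largest to smallest: 56, 51, 39, 19 bp.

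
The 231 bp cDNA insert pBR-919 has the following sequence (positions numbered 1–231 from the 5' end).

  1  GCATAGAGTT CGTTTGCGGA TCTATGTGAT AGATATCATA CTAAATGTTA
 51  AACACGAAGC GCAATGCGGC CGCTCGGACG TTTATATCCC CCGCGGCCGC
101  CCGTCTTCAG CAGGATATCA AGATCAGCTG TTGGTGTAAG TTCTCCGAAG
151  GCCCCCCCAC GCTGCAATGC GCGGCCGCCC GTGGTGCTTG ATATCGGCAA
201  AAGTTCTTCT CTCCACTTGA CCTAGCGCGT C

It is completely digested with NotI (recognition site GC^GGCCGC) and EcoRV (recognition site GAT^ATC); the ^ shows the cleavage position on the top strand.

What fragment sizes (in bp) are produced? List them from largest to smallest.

56, 39, 34, 33, 27, 22, 20 bp

NotI sites (GCGGCCGC) start at positions 66, 93, 171.
NotI cuts after base 2 of each site, so after positions 67, 94, 172.
EcoRV sites (GATATC) start at positions 32, 114, 190.
EcoRV cuts after base 3 of each site, so after positions 34, 116, 192.
Combined cut positions: 34, 67, 94, 116, 172, 192.
Linear molecule, 6 cuts → 7 fragments:
  1–34 → 34 bp
  35–67 → 33 bp
  68–94 → 27 bp
  95–116 → 22 bp
  117–172 → 56 bp
  173–192 → 20 bp
  193–231 → 39 bp
Sorted largest to smallest: 56, 39, 34, 33, 27, 22, 20 bp.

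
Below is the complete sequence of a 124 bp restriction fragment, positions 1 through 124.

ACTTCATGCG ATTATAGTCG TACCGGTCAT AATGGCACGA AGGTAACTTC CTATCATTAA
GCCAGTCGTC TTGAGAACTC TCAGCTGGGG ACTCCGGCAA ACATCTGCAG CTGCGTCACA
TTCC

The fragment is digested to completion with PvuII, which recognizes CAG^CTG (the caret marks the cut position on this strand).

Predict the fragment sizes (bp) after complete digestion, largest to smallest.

PvuII sites (CAGCTG) start at positions 82, 108.
PvuII cuts after base 3 of each site, so after positions 84, 110.
Linear molecule, 2 cuts → 3 fragments:
  1–84 → 84 bp
  85–110 → 26 bp
  111–124 → 14 bp
Sorted largest to smallest: 84, 26, 14 bp.

84, 26, 14 bp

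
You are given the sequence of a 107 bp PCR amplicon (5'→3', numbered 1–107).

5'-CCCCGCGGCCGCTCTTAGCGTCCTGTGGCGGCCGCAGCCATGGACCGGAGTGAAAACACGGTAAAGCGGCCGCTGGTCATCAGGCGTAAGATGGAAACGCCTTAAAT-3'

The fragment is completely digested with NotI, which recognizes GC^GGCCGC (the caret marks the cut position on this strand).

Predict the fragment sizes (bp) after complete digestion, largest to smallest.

40, 38, 23, 6 bp

NotI sites (GCGGCCGC) start at positions 5, 28, 66.
NotI cuts after base 2 of each site, so after positions 6, 29, 67.
Linear molecule, 3 cuts → 4 fragments:
  1–6 → 6 bp
  7–29 → 23 bp
  30–67 → 38 bp
  68–107 → 40 bp
Sorted largest to smallest: 40, 38, 23, 6 bp.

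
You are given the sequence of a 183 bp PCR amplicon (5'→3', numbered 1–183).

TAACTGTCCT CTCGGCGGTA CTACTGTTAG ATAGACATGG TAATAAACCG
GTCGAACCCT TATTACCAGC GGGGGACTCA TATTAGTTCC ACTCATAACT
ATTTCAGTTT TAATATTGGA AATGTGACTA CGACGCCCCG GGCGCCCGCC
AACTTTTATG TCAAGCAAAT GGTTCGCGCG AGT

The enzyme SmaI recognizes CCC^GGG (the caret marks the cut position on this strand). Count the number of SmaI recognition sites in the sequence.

1

CCCGGG occurs starting at position 137.
SmaI cuts at 1 site.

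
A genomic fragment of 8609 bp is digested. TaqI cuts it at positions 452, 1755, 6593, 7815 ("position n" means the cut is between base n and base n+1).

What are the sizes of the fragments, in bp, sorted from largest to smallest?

4838, 1303, 1222, 794, 452 bp

Linear molecule, 4 cuts → 5 fragments:
  452 − 0 = 452 bp
  1755 − 452 = 1303 bp
  6593 − 1755 = 4838 bp
  7815 − 6593 = 1222 bp
  8609 − 7815 = 794 bp
Sorted largest to smallest: 4838, 1303, 1222, 794, 452 bp.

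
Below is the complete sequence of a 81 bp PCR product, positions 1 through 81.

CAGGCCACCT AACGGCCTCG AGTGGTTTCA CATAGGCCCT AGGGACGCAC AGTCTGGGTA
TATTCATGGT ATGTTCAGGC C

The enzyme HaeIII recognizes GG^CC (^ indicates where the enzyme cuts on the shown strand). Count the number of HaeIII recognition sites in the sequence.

4

GGCC occurs starting at positions 3, 14, 35, 78.
HaeIII cuts at 4 sites.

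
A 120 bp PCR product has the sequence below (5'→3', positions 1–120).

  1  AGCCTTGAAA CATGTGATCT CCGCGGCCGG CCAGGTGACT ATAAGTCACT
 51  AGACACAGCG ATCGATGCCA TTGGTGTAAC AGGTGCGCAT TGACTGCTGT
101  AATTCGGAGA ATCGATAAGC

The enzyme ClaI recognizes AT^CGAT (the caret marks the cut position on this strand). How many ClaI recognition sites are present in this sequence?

ATCGAT occurs starting at positions 61, 111.
ClaI cuts at 2 sites.

2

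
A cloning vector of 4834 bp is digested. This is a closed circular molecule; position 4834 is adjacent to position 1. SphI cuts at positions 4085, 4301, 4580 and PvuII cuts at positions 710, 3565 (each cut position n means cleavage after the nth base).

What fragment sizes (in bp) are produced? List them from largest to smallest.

2855, 964, 520, 279, 216 bp

Combined cut positions (sorted): 710, 3565, 4085, 4301, 4580.
Circular molecule, 5 cuts → 5 fragments:
  3565 − 710 = 2855 bp
  4085 − 3565 = 520 bp
  4301 − 4085 = 216 bp
  4580 − 4301 = 279 bp
  wrap: 4834 − 4580 + 710 = 964 bp
Sorted largest to smallest: 2855, 964, 520, 279, 216 bp.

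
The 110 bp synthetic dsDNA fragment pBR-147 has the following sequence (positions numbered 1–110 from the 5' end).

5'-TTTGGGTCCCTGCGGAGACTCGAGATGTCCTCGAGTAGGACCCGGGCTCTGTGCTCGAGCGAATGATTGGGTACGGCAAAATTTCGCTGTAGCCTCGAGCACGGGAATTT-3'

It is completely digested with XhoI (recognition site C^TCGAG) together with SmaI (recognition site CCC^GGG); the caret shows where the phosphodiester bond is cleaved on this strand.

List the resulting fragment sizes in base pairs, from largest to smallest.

XhoI sites (CTCGAG) start at positions 19, 30, 54, 94.
XhoI cuts after the first base of each site, so after positions 19, 30, 54, 94.
The SmaI site (CCCGGG) starts at position 41.
SmaI cuts after base 3 of each site, so after position 43.
Combined cut positions: 19, 30, 43, 54, 94.
Linear molecule, 5 cuts → 6 fragments:
  1–19 → 19 bp
  20–30 → 11 bp
  31–43 → 13 bp
  44–54 → 11 bp
  55–94 → 40 bp
  95–110 → 16 bp
Sorted largest to smallest: 40, 19, 16, 13, 11, 11 bp.

40, 19, 16, 13, 11, 11 bp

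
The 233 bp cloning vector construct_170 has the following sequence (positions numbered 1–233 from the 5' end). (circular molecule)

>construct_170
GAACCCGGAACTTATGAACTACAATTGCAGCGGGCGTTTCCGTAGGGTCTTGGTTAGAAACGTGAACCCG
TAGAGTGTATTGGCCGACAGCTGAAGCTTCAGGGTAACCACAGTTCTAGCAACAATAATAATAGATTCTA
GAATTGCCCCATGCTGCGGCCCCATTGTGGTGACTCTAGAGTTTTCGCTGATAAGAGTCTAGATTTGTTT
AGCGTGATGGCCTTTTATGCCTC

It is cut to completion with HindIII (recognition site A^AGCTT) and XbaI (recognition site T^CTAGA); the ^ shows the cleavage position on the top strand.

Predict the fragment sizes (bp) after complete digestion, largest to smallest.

129, 43, 38, 23 bp

The HindIII site (AAGCTT) starts at position 94.
HindIII cuts after the first base of each site, so after position 94.
XbaI sites (TCTAGA) start at positions 137, 175, 198.
XbaI cuts after the first base of each site, so after positions 137, 175, 198.
Combined cut positions: 94, 137, 175, 198.
Circular molecule, 4 cuts → 4 fragments:
  95–137 → 43 bp
  138–175 → 38 bp
  176–198 → 23 bp
  199–233 then 1–94 → 35 + 94 = 129 bp
Sorted largest to smallest: 129, 43, 38, 23 bp.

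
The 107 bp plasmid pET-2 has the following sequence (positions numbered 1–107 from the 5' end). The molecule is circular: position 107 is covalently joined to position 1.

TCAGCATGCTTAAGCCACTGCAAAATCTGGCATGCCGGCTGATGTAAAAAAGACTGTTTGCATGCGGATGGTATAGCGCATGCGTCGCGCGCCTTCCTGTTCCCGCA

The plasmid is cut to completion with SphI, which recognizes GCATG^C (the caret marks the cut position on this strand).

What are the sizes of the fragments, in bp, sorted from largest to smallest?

SphI sites (GCATGC) start at positions 4, 30, 60, 78.
SphI cuts after base 5 of each site (before the last base), so after positions 8, 34, 64, 82.
Circular molecule, 4 cuts → 4 fragments:
  9–34 → 26 bp
  35–64 → 30 bp
  65–82 → 18 bp
  83–107 then 1–8 → 25 + 8 = 33 bp
Sorted largest to smallest: 33, 30, 26, 18 bp.

33, 30, 26, 18 bp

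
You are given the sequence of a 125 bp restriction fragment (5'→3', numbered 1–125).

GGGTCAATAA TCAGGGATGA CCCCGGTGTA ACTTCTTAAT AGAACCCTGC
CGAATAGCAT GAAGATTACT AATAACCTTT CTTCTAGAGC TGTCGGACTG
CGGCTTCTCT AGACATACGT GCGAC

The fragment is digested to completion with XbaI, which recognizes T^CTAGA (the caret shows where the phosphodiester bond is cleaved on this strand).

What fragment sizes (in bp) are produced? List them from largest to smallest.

83, 25, 17 bp

XbaI sites (TCTAGA) start at positions 83, 108.
XbaI cuts after the first base of each site, so after positions 83, 108.
Linear molecule, 2 cuts → 3 fragments:
  1–83 → 83 bp
  84–108 → 25 bp
  109–125 → 17 bp
Sorted largest to smallest: 83, 25, 17 bp.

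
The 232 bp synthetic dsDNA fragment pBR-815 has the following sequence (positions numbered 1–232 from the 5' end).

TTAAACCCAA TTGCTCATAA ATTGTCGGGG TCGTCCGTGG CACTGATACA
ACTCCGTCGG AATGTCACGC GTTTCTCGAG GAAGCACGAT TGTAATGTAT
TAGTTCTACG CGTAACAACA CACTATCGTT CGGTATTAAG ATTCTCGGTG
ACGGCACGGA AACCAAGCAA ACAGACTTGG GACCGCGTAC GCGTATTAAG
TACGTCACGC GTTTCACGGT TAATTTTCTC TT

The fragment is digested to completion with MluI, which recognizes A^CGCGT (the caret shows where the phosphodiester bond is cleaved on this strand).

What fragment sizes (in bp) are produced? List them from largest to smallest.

81, 67, 41, 25, 18 bp

MluI sites (ACGCGT) start at positions 67, 108, 189, 207.
MluI cuts after the first base of each site, so after positions 67, 108, 189, 207.
Linear molecule, 4 cuts → 5 fragments:
  1–67 → 67 bp
  68–108 → 41 bp
  109–189 → 81 bp
  190–207 → 18 bp
  208–232 → 25 bp
Sorted largest to smallest: 81, 67, 41, 25, 18 bp.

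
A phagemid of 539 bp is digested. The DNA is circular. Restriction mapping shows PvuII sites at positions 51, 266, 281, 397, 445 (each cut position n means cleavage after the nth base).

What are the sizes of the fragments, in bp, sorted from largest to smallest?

215, 145, 116, 48, 15 bp

Circular molecule, 5 cuts → 5 fragments:
  266 − 51 = 215 bp
  281 − 266 = 15 bp
  397 − 281 = 116 bp
  445 − 397 = 48 bp
  wrap: 539 − 445 + 51 = 145 bp
Sorted largest to smallest: 215, 145, 116, 48, 15 bp.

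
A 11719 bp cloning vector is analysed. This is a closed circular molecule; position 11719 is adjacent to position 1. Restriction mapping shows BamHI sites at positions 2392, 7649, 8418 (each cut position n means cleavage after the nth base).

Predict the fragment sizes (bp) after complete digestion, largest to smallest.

5693, 5257, 769 bp

Circular molecule, 3 cuts → 3 fragments:
  7649 − 2392 = 5257 bp
  8418 − 7649 = 769 bp
  wrap: 11719 − 8418 + 2392 = 5693 bp
Sorted largest to smallest: 5693, 5257, 769 bp.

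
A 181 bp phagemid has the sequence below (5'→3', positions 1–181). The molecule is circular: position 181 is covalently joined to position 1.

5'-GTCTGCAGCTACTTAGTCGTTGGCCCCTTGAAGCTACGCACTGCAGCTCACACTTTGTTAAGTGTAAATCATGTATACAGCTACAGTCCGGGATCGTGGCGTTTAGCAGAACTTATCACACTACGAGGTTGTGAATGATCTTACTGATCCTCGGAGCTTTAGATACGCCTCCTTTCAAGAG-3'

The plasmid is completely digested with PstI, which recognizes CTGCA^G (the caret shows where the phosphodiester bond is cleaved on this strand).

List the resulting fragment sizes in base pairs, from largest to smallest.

143, 38 bp

PstI sites (CTGCAG) start at positions 3, 41.
PstI cuts after base 5 of each site (before the last base), so after positions 7, 45.
Circular molecule, 2 cuts → 2 fragments:
  8–45 → 38 bp
  46–181 then 1–7 → 136 + 7 = 143 bp
Sorted largest to smallest: 143, 38 bp.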